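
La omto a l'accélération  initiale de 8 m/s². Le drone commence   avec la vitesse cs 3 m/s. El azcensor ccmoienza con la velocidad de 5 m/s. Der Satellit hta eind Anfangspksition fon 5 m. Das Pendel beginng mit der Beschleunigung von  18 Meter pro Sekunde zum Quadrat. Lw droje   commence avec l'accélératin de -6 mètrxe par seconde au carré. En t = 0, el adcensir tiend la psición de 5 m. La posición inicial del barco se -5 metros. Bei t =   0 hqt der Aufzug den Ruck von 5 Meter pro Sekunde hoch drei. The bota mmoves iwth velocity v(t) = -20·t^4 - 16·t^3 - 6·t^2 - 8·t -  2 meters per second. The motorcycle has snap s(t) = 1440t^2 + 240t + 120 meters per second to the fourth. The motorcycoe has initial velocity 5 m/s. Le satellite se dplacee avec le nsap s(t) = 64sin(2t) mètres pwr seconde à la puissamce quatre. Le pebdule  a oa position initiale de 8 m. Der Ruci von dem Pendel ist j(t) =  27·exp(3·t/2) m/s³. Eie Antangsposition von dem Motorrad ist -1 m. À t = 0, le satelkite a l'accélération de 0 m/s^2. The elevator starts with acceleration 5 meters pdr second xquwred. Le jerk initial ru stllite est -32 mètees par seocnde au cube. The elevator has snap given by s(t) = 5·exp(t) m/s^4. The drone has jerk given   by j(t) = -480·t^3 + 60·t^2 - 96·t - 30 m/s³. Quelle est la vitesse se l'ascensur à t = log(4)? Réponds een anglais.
To find the answer, we compute 3 integrals of s(t) = 5·exp(t). Taking ∫s(t)dt and applying j(0) = 5, we find j(t) = 5·exp(t). Taking ∫j(t)dt and applying a(0) = 5, we find a(t) = 5·exp(t). Finding the antiderivative of a(t) and using v(0) = 5: v(t) = 5·exp(t). We have velocity v(t) = 5·exp(t). Substituting t = log(4): v(log(4)) = 20.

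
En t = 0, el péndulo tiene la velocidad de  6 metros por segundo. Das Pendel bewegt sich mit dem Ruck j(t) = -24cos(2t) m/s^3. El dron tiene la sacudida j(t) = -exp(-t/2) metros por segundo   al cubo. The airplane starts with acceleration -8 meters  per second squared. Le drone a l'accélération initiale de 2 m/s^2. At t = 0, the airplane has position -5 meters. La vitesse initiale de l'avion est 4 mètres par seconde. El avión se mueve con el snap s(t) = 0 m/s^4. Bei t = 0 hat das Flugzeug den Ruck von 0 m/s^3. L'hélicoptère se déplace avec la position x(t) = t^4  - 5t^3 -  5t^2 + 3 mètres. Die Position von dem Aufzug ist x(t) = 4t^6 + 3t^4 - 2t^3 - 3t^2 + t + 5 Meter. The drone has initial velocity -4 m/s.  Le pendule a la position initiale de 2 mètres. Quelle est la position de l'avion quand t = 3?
Nous devons intégrer notre équation du snap s(t) = 0 4 fois. La primitive du snap, avec j(0) = 0, donne le jerk: j(t) = 0. En intégrant le jerk et en utilisant la condition initiale a(0) = -8, nous obtenons a(t) = -8. L'intégrale de l'accélération est la vitesse. En utilisant v(0) = 4, nous obtenons v(t) = 4 - 8·t. En intégrant la vitesse et en utilisant la condition initiale x(0) = -5, nous obtenons x(t) = -4·t^2 + 4·t - 5. Nous avons la position x(t) = -4·t^2 + 4·t - 5. En substituant t = 3: x(3) = -29.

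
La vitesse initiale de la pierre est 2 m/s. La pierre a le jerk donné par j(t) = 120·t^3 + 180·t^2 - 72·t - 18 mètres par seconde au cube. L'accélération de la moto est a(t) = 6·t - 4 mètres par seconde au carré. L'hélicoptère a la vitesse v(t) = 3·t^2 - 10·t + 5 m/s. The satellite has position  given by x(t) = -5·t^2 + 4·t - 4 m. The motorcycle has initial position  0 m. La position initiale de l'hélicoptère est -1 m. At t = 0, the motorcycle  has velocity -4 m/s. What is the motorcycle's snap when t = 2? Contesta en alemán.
Wir müssen unsere Gleichung für die Beschleunigung a(t) = 6·t - 4 2-mal ableiten. Mit d/dt von a(t) finden wir j(t) = 6. Die Ableitung von dem Ruck ergibt den Snap: s(t) = 0. Wir haben den Snap s(t) = 0. Durch Einsetzen von t = 2: s(2) = 0.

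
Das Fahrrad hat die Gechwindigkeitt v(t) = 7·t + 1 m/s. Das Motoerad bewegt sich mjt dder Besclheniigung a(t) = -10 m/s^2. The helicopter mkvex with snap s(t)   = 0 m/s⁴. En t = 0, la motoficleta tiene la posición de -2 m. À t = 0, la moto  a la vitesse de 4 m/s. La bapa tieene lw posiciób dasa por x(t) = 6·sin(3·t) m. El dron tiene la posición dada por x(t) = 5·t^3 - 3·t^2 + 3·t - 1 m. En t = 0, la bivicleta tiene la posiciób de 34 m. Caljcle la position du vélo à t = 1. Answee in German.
Wir müssen die Stammfunktion unserer Gleichung für die Geschwindigkeit v(t) = 7·t + 1 1-mal finden. Mit ∫v(t)dt und Anwendung von x(0) = 34, finden wir x(t) = 7·t^2/2 + t + 34. Wir haben die Position x(t) = 7·t^2/2 + t + 34. Durch Einsetzen von t = 1: x(1) = 77/2.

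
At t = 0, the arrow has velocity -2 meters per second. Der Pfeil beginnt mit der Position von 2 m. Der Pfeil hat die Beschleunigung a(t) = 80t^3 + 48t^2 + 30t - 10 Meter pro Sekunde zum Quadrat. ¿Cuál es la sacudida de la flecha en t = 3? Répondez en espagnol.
Para resolver esto, necesitamos tomar 1 derivada de nuestra ecuación de la aceleración a(t) = 80·t^3 + 48·t^2 + 30·t - 10. Tomando d/dt de a(t), encontramos j(t) = 240·t^2 + 96·t + 30. Usando j(t) = 240·t^2 + 96·t + 30 y sustituyendo t = 3, encontramos j = 2478.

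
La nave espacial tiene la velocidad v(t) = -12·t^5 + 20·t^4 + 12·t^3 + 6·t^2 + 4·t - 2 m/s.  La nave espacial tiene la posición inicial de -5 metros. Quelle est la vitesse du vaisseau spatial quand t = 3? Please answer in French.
En utilisant v(t) = -12·t^5 + 20·t^4 + 12·t^3 + 6·t^2 + 4·t - 2 et en substituant t = 3, nous trouvons v = -908.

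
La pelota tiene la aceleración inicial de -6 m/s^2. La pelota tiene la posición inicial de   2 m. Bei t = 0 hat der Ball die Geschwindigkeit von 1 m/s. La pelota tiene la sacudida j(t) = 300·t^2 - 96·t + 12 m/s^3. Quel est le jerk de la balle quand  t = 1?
En utilisant j(t) = 300·t^2 - 96·t + 12 et en substituant t = 1, nous trouvons j = 216.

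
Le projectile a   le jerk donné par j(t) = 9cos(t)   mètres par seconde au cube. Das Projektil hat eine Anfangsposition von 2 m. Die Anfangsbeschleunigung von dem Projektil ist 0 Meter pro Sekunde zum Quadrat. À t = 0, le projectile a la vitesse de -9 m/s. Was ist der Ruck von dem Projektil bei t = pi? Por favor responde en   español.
Tenemos la sacudida j(t) = 9·cos(t). Sustituyendo t = pi: j(pi) = -9.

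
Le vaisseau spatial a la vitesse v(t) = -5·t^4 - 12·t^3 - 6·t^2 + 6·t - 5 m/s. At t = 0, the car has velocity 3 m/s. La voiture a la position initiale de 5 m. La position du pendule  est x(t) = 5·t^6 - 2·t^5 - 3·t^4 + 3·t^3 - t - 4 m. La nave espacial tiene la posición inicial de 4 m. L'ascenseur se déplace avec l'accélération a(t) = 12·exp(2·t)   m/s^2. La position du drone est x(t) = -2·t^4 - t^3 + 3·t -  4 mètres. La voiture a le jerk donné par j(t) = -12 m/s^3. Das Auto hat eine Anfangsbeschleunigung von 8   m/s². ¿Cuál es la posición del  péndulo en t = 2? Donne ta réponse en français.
De l'équation de la position x(t) = 5·t^6 - 2·t^5 - 3·t^4 + 3·t^3 - t - 4, nous substituons t = 2 pour obtenir x = 226.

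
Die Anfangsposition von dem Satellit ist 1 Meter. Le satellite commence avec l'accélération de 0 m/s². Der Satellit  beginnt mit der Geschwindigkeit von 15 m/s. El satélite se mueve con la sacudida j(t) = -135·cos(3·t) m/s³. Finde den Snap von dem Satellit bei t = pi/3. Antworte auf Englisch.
To solve this, we need to take 1 derivative of our jerk equation j(t) = -135·cos(3·t). Taking d/dt of j(t), we find s(t) = 405·sin(3·t). Using s(t) = 405·sin(3·t) and substituting t = pi/3, we find s = 0.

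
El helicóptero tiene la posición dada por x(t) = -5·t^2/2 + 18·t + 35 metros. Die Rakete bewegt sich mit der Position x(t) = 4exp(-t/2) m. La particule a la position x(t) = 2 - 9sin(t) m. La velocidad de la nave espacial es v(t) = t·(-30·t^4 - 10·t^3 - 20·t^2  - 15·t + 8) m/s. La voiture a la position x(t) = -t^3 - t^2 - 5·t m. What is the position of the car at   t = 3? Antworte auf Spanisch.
De la ecuación de la posición x(t) = -t^3 - t^2 - 5·t, sustituimos t = 3 para obtener x = -51.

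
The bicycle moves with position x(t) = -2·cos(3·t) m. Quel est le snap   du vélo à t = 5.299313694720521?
En partant de la position x(t) = -2·cos(3·t), nous prenons 4 dérivées. En prenant d/dt de x(t), nous trouvons v(t) = 6·sin(3·t). En prenant d/dt de v(t), nous trouvons a(t) = 18·cos(3·t). La dérivée de l'accélération donne le jerk: j(t) = -54·sin(3·t). La dérivée du jerk donne le snap: s(t) = -162·cos(3·t). En utilisant s(t) = -162·cos(3·t) et en substituant t = 5.299313694720521, nous trouvons s = 159.085364765957.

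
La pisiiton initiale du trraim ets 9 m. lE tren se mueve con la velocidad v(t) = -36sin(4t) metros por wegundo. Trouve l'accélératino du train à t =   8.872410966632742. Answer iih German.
Ausgehend von der Geschwindigkeit v(t) = -36·sin(4·t), nehmen wir 1 Ableitung. Mit d/dt von v(t) finden wir a(t) = -144·cos(4·t). Mit a(t) = -144·cos(4·t) und Einsetzen von t = 8.872410966632742, finden wir a = 85.8426409003178.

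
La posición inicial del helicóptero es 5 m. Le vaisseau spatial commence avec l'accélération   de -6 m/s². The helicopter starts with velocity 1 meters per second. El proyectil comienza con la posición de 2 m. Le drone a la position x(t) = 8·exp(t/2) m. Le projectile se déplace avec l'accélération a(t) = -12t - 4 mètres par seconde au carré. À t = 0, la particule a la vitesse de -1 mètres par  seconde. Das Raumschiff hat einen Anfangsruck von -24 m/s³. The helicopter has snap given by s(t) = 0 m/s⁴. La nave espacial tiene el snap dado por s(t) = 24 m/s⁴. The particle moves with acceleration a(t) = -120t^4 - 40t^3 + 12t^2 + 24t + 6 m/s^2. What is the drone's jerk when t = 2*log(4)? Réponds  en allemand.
Um dies zu lösen, müssen wir 3 Ableitungen unserer Gleichung für die Position x(t) = 8·exp(t/2) nehmen. Mit d/dt von x(t) finden wir v(t) = 4·exp(t/2). Mit d/dt von v(t) finden wir a(t) = 2·exp(t/2). Die Ableitung von der Beschleunigung ergibt den Ruck: j(t) = exp(t/2). Aus der Gleichung für den Ruck j(t) = exp(t/2), setzen wir t = 2*log(4) ein und erhalten j = 4.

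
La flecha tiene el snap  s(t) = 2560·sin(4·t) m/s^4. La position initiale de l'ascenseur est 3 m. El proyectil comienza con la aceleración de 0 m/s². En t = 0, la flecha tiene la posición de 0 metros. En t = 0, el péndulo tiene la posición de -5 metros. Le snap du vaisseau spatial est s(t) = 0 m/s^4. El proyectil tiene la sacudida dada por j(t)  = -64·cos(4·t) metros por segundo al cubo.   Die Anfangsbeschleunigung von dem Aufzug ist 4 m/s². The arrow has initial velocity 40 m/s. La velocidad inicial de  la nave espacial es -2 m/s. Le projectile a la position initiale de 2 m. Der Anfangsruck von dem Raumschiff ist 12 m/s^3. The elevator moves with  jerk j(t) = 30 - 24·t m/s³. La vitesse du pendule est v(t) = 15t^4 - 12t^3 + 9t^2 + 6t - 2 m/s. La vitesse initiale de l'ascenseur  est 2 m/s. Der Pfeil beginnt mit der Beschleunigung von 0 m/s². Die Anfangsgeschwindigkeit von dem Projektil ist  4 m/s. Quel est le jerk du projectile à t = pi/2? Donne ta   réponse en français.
De l'équation du jerk j(t) = -64·cos(4·t), nous substituons t = pi/2 pour obtenir j = -64.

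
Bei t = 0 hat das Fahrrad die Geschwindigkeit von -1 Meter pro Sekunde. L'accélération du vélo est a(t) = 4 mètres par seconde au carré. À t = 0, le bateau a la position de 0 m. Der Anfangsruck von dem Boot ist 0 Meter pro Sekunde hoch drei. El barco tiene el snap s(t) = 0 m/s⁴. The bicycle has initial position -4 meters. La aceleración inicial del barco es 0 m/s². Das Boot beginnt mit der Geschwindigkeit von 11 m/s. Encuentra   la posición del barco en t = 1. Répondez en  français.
Pour résoudre ceci, nous devons prendre 4 primitives de notre équation du snap s(t) = 0. L'intégrale du snap, avec j(0) = 0, donne le jerk: j(t) = 0. En prenant ∫j(t)dt et en appliquant a(0) = 0, nous trouvons a(t) = 0. En prenant ∫a(t)dt et en appliquant v(0) = 11, nous trouvons v(t) = 11. En prenant ∫v(t)dt et en appliquant x(0) = 0, nous trouvons x(t) = 11·t. Nous avons la position x(t) = 11·t. En substituant t = 1: x(1) = 11.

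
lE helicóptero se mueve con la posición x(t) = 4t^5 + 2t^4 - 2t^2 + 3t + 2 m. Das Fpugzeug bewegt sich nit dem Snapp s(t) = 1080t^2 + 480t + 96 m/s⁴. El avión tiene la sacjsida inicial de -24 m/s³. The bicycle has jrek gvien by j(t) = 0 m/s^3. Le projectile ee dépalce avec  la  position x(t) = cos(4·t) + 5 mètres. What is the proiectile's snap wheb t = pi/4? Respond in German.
Um dies zu lösen, müssen wir 4 Ableitungen unserer Gleichung für die Position x(t) = cos(4·t) + 5 nehmen. Durch Ableiten von der Position erhalten wir die Geschwindigkeit: v(t) = -4·sin(4·t). Die Ableitung von der Geschwindigkeit ergibt die Beschleunigung: a(t) = -16·cos(4·t). Durch Ableiten von der Beschleunigung erhalten wir den Ruck: j(t) = 64·sin(4·t). Durch Ableiten von dem Ruck erhalten wir den Snap: s(t) = 256·cos(4·t). Mit s(t) = 256·cos(4·t) und Einsetzen von t = pi/4, finden wir s = -256.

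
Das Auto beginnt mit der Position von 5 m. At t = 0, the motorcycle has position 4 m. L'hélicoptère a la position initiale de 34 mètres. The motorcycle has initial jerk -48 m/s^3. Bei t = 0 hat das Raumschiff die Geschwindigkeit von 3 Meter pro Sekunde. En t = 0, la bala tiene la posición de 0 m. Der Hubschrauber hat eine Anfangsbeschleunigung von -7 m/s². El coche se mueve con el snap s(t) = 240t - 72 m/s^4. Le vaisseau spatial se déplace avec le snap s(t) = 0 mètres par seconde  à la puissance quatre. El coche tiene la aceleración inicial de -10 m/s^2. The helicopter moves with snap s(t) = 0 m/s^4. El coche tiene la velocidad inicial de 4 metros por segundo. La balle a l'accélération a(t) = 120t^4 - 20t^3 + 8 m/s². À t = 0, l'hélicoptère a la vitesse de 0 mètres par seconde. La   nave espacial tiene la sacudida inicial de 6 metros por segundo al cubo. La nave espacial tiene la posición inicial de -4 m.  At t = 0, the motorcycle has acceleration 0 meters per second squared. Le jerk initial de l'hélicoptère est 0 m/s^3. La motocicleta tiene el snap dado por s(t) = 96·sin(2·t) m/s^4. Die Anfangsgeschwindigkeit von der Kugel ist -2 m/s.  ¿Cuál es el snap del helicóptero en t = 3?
Tenemos el snap s(t) = 0. Sustituyendo t = 3: s(3) = 0.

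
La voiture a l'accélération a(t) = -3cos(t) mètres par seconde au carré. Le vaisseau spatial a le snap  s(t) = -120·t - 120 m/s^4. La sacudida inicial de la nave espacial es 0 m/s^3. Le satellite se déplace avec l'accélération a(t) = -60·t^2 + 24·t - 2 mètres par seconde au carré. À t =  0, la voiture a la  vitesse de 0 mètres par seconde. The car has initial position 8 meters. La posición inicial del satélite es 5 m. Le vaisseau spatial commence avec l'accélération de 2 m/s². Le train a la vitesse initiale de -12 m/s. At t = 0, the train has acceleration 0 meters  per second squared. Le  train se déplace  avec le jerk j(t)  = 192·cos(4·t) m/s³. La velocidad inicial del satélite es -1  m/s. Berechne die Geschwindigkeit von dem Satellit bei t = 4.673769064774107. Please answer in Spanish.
Partiendo de la aceleración a(t) = -60·t^2 + 24·t - 2, tomamos 1 antiderivada. Tomando ∫a(t)dt y aplicando v(0) = -1, encontramos v(t) = -20·t^3 + 12·t^2 - 2·t - 1. De la ecuación de la velocidad v(t) = -20·t^3 + 12·t^2 - 2·t - 1, sustituimos t = 4.673769064774107 para obtener v = -1790.10532183442.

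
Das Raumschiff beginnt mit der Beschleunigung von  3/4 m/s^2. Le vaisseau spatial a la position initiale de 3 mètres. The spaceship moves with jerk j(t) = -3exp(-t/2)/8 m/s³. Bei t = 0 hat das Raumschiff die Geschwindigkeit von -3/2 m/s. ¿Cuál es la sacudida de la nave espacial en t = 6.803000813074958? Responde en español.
De la ecuación de la sacudida j(t) = -3·exp(-t/2)/8, sustituimos t = 6.803000813074958 para obtener j = -0.0124962127629010.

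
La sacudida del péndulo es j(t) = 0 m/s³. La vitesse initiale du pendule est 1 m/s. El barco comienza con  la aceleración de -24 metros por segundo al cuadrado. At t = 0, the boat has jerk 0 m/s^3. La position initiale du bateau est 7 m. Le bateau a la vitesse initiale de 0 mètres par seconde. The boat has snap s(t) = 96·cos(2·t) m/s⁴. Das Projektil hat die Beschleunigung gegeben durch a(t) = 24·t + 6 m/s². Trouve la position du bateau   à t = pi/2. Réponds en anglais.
Starting from snap s(t) = 96·cos(2·t), we take 4 antiderivatives. The antiderivative of snap, with j(0) = 0, gives jerk: j(t) = 48·sin(2·t). Taking ∫j(t)dt and applying a(0) = -24, we find a(t) = -24·cos(2·t). Taking ∫a(t)dt and applying v(0) = 0, we find v(t) = -12·sin(2·t). Finding the antiderivative of v(t) and using x(0) = 7: x(t) = 6·cos(2·t) + 1. From the given position equation x(t) = 6·cos(2·t) + 1, we substitute t = pi/2 to get x = -5.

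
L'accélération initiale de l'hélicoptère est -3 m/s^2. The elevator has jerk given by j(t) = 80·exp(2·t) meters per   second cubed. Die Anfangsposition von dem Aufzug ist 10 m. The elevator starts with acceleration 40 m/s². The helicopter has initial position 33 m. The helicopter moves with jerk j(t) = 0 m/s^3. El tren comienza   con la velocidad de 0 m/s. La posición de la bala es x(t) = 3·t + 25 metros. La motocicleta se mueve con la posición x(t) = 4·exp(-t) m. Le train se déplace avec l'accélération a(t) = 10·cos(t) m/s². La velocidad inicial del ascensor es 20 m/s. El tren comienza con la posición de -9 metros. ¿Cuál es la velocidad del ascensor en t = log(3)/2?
Debemos encontrar la integral de nuestra ecuación de la sacudida j(t) = 80·exp(2·t) 2 veces. La integral de la sacudida, con a(0) = 40, da la aceleración: a(t) = 40·exp(2·t). Integrando la aceleración y usando la condición inicial v(0) = 20, obtenemos v(t) = 20·exp(2·t). Tenemos la velocidad v(t) = 20·exp(2·t). Sustituyendo t = log(3)/2: v(log(3)/2) = 60.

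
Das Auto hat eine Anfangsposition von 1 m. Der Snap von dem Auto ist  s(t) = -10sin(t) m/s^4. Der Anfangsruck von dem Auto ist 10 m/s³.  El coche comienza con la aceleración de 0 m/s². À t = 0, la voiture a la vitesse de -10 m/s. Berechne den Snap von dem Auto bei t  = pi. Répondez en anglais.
From the given snap equation s(t) = -10·sin(t), we substitute t = pi to get s = 0.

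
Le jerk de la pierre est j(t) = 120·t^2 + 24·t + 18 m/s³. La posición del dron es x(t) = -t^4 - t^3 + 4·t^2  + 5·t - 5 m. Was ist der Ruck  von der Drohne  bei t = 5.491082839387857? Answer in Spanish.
Partiendo de la posición x(t) = -t^4 - t^3 + 4·t^2 + 5·t - 5, tomamos 3 derivadas. La derivada de la posición da la velocidad: v(t) = -4·t^3 - 3·t^2 + 8·t + 5. Tomando d/dt de v(t), encontramos a(t) = -12·t^2 - 6·t + 8. Derivando la aceleración, obtenemos la sacudida: j(t) = -24·t - 6. Usando j(t) = -24·t - 6 y sustituyendo t = 5.491082839387857, encontramos j = -137.785988145309.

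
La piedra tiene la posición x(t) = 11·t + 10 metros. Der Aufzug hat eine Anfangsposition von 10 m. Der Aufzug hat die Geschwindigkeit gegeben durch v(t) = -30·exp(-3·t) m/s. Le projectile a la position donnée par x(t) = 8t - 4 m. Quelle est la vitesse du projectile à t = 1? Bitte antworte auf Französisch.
En partant de la position x(t) = 8·t - 4, nous prenons 1 dérivée. En dérivant la position, nous obtenons la vitesse: v(t) = 8. De l'équation de la vitesse v(t) = 8, nous substituons t = 1 pour obtenir v = 8.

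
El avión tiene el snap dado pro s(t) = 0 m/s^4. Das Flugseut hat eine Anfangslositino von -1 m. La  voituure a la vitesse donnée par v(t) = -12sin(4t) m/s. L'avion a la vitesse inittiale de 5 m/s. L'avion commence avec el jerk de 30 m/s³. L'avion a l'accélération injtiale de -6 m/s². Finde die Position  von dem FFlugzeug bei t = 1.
Ausgehend von dem Snap s(t) = 0, nehmen wir 4 Stammfunktionen. Die Stammfunktion von dem Snap ist der Ruck. Mit j(0) = 30 erhalten wir j(t) = 30. Die Stammfunktion von dem Ruck, mit a(0) = -6, ergibt die Beschleunigung: a(t) = 30·t - 6. Das Integral von der Beschleunigung ist die Geschwindigkeit. Mit v(0) = 5 erhalten wir v(t) = 15·t^2 - 6·t + 5. Durch Integration von der Geschwindigkeit und Verwendung der Anfangsbedingung x(0) = -1, erhalten wir x(t) = 5·t^3 - 3·t^2 + 5·t - 1. Wir haben die Position x(t) = 5·t^3 - 3·t^2 + 5·t - 1. Durch Einsetzen von t = 1: x(1) = 6.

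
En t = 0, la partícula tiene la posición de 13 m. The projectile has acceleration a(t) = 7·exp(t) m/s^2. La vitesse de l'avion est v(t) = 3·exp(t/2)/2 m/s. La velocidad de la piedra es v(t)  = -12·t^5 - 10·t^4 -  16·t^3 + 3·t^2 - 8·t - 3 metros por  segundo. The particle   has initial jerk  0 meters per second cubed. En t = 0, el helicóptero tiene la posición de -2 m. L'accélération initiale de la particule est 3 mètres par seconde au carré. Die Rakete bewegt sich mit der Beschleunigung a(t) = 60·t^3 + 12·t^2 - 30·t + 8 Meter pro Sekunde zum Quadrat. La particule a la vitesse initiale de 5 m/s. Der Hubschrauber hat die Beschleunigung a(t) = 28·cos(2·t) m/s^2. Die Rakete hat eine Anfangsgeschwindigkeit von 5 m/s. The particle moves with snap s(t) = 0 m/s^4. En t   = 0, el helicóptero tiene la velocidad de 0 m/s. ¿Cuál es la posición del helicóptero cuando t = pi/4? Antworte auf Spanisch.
Para resolver esto, necesitamos tomar 2 integrales de nuestra ecuación de la aceleración a(t) = 28·cos(2·t). Integrando la aceleración y usando la condición inicial v(0) = 0, obtenemos v(t) = 14·sin(2·t). Tomando ∫v(t)dt y aplicando x(0) = -2, encontramos x(t) = 5 - 7·cos(2·t). Usando x(t) = 5 - 7·cos(2·t) y sustituyendo t = pi/4, encontramos x = 5.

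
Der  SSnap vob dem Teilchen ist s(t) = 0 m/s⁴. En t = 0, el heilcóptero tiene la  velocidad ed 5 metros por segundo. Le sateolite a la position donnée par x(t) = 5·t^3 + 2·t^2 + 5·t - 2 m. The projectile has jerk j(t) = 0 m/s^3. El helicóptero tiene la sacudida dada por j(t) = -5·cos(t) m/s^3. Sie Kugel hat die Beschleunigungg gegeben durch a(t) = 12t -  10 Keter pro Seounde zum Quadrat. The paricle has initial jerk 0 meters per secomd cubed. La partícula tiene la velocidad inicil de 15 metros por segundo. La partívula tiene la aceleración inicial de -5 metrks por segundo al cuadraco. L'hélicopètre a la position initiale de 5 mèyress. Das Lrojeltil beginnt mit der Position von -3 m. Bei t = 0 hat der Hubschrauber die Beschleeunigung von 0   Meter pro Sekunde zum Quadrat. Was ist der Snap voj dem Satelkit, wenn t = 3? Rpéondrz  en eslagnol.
Debemos derivar nuestra ecuación de la posición x(t) = 5·t^3 + 2·t^2 + 5·t - 2 4 veces. Derivando la posición, obtenemos la velocidad: v(t) = 15·t^2 + 4·t + 5. Derivando la velocidad, obtenemos la aceleración: a(t) = 30·t + 4. Tomando d/dt de a(t), encontramos j(t) = 30. Derivando la sacudida, obtenemos el snap: s(t) = 0. Tenemos el snap s(t) = 0. Sustituyendo t = 3: s(3) = 0.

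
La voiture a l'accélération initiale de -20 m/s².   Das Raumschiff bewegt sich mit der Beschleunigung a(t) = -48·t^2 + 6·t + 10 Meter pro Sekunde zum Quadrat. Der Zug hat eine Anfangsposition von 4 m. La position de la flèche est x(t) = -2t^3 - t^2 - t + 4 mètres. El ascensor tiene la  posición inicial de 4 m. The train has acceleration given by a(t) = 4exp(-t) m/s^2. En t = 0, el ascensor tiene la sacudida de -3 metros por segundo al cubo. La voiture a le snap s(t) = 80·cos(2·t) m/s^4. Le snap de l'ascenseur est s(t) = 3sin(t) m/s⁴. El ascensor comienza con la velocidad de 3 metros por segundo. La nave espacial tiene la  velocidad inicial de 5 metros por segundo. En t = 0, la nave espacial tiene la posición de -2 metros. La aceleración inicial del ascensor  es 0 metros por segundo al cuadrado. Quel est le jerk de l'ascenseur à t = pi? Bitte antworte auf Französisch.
Nous devons intégrer notre équation du snap s(t) = 3·sin(t) 1 fois. En intégrant le snap et en utilisant la condition initiale j(0) = -3, nous obtenons j(t) = -3·cos(t). Nous avons le jerk j(t) = -3·cos(t). En substituant t = pi: j(pi) = 3.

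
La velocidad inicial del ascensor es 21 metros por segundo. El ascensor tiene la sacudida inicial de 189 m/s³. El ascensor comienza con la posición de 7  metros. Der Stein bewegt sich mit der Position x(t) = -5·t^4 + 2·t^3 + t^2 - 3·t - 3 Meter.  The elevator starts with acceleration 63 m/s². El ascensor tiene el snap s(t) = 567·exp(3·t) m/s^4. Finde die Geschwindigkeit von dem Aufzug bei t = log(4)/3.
Ausgehend von dem Snap s(t) = 567·exp(3·t), nehmen wir 3 Stammfunktionen. Die Stammfunktion von dem Snap ist der Ruck. Mit j(0) = 189 erhalten wir j(t) = 189·exp(3·t). Mit ∫j(t)dt und Anwendung von a(0) = 63, finden wir a(t) = 63·exp(3·t). Das Integral von der Beschleunigung, mit v(0) = 21, ergibt die Geschwindigkeit: v(t) = 21·exp(3·t). Mit v(t) = 21·exp(3·t) und Einsetzen von t = log(4)/3, finden wir v = 84.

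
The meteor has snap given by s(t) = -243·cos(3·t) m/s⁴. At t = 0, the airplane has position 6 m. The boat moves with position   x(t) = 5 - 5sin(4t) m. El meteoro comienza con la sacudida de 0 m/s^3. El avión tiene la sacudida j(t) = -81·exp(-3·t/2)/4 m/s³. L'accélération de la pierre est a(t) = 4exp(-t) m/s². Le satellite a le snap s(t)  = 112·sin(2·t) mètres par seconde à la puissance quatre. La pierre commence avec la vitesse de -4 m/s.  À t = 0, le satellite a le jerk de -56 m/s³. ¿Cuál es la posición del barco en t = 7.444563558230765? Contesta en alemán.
Wir haben die Position x(t) = 5 - 5·sin(4·t). Durch Einsetzen von t = 7.444563558230765: x(7.444563558230765) = 9.98882317605535.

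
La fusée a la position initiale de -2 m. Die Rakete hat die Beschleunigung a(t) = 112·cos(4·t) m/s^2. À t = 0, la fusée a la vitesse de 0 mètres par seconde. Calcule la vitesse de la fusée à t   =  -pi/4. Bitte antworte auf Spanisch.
Para resolver esto, necesitamos tomar 1 integral de nuestra ecuación de la aceleración a(t) = 112·cos(4·t). Integrando la aceleración y usando la condición inicial v(0) = 0, obtenemos v(t) = 28·sin(4·t). Usando v(t) = 28·sin(4·t) y sustituyendo t = -pi/4, encontramos v = 0.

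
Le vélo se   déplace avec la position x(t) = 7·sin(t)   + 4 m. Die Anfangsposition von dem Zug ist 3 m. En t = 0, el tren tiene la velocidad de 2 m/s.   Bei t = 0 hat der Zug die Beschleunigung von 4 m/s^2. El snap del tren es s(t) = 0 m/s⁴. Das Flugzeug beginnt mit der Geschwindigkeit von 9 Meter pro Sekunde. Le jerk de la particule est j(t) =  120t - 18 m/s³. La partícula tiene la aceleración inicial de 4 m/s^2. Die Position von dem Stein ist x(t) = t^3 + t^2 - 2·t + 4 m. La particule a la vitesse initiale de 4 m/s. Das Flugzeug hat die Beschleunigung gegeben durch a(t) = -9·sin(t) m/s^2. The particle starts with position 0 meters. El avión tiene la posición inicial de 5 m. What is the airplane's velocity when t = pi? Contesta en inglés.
Starting from acceleration a(t) = -9·sin(t), we take 1 antiderivative. The integral of acceleration is velocity. Using v(0) = 9, we get v(t) = 9·cos(t). We have velocity v(t) = 9·cos(t). Substituting t = pi: v(pi) = -9.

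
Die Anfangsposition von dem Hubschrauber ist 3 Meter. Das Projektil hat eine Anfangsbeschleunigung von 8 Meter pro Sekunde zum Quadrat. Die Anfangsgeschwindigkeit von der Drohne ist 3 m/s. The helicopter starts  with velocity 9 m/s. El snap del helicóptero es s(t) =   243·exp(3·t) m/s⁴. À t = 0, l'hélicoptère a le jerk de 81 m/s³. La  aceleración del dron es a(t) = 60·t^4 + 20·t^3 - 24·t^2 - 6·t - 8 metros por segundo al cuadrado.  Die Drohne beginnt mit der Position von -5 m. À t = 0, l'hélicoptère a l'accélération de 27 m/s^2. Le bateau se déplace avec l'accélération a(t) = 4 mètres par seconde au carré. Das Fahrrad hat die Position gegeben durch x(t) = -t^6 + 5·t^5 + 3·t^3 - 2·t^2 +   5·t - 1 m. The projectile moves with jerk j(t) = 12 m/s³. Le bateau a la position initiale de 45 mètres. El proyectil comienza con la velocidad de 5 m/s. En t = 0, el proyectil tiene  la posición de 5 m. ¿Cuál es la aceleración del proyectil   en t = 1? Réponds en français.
En partant du jerk j(t) = 12, nous prenons 1 primitive. En intégrant le jerk et en utilisant la condition initiale a(0) = 8, nous obtenons a(t) = 12·t + 8. En utilisant a(t) = 12·t + 8 et en substituant t = 1, nous trouvons a = 20.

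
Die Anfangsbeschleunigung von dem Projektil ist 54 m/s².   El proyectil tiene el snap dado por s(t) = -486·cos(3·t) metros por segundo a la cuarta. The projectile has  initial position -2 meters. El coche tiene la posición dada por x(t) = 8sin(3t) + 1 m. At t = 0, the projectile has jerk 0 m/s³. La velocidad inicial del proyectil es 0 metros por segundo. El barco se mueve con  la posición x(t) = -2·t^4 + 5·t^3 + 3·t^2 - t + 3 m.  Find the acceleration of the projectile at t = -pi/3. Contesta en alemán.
Wir müssen unsere Gleichung für den Snap s(t) = -486·cos(3·t) 2-mal integrieren. Durch Integration von dem Snap und Verwendung der Anfangsbedingung j(0) = 0, erhalten wir j(t) = -162·sin(3·t). Durch Integration von dem Ruck und Verwendung der Anfangsbedingung a(0) = 54, erhalten wir a(t) = 54·cos(3·t). Mit a(t) = 54·cos(3·t) und Einsetzen von t = -pi/3, finden wir a = -54.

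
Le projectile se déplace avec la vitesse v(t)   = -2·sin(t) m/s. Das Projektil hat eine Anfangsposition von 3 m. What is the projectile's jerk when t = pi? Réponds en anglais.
We must differentiate our velocity equation v(t) = -2·sin(t) 2 times. Taking d/dt of v(t), we find a(t) = -2·cos(t). The derivative of acceleration gives jerk: j(t) = 2·sin(t). Using j(t) = 2·sin(t) and substituting t = pi, we find j = 0.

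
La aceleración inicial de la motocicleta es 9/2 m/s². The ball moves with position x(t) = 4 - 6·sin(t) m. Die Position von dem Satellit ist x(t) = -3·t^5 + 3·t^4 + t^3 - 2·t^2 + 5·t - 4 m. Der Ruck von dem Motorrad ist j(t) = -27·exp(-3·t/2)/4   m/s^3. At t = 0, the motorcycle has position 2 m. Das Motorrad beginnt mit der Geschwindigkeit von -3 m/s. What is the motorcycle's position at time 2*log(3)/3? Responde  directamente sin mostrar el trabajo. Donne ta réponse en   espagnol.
La posición en t = 2*log(3)/3 es x = 2/3.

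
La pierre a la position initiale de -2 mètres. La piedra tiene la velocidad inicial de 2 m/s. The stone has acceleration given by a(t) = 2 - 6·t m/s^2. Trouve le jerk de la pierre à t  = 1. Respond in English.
To solve this, we need to take 1 derivative of our acceleration equation a(t) = 2 - 6·t. The derivative of acceleration gives jerk: j(t) = -6. Using j(t) = -6 and substituting t = 1, we find j = -6.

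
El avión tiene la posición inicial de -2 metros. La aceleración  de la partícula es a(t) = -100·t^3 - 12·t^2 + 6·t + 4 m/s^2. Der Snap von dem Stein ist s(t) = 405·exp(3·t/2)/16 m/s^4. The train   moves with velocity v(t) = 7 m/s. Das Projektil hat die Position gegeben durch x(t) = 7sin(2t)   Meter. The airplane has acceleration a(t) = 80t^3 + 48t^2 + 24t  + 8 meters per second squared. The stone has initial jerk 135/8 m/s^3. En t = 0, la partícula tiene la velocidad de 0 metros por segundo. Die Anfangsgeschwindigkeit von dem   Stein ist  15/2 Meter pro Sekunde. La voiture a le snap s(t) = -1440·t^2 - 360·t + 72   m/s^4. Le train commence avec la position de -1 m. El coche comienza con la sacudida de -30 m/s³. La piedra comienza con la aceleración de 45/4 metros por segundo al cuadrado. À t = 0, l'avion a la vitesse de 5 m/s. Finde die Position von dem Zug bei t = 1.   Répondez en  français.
Nous devons intégrer notre équation de la vitesse v(t) = 7 1 fois. En prenant ∫v(t)dt et en appliquant x(0) = -1, nous trouvons x(t) = 7·t - 1. Nous avons la position x(t) = 7·t - 1. En substituant t = 1: x(1) = 6.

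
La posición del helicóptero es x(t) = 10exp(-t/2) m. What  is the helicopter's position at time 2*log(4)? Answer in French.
De l'équation de la position x(t) = 10·exp(-t/2), nous substituons t = 2*log(4) pour obtenir x = 5/2.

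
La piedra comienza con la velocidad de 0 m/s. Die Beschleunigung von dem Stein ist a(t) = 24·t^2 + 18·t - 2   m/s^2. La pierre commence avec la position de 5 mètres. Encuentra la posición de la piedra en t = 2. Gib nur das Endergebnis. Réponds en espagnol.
La posición en t = 2 es x = 57.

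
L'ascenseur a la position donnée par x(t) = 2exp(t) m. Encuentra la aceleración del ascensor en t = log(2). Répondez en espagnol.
Para resolver esto, necesitamos tomar 2 derivadas de nuestra ecuación de la posición x(t) = 2·exp(t). La derivada de la posición da la velocidad: v(t) = 2·exp(t). La derivada de la velocidad da la aceleración: a(t) = 2·exp(t). Tenemos la aceleración a(t) = 2·exp(t). Sustituyendo t = log(2): a(log(2)) = 4.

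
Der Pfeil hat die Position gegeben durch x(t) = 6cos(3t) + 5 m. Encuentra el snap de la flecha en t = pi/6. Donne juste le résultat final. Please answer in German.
s(pi/6) = 0.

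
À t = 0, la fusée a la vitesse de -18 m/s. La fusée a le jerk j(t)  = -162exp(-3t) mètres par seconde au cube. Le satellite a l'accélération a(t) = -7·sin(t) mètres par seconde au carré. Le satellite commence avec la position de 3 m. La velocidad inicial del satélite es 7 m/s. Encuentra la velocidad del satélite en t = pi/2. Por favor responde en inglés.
We must find the integral of our acceleration equation a(t) = -7·sin(t) 1 time. The antiderivative of acceleration, with v(0) = 7, gives velocity: v(t) = 7·cos(t). Using v(t) = 7·cos(t) and substituting t = pi/2, we find v = 0.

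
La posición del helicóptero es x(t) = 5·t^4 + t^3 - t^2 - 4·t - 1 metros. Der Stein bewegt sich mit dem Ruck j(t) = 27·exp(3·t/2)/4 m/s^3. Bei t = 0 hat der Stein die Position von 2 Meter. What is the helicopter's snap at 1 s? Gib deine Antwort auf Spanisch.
Partiendo de la posición x(t) = 5·t^4 + t^3 - t^2 - 4·t - 1, tomamos 4 derivadas. Tomando d/dt de x(t), encontramos v(t) = 20·t^3 + 3·t^2 - 2·t - 4. Derivando la velocidad, obtenemos la aceleración: a(t) = 60·t^2 + 6·t - 2. Derivando la aceleración, obtenemos la sacudida: j(t) = 120·t + 6. Tomando d/dt de j(t), encontramos s(t) = 120. Tenemos el snap s(t) = 120. Sustituyendo t = 1: s(1) = 120.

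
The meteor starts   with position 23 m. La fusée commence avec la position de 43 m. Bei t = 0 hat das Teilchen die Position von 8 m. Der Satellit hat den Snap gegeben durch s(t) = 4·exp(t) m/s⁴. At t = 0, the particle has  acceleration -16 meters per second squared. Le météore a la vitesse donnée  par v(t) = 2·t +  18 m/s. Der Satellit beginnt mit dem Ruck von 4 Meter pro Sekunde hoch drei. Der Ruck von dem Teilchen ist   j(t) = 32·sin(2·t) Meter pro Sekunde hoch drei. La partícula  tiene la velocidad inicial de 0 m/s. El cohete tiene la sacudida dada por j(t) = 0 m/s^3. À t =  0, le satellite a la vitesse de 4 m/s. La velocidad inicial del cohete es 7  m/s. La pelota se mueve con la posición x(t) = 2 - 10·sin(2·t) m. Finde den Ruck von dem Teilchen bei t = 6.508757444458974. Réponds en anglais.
We have jerk j(t) = 32·sin(2·t). Substituting t = 6.508757444458974: j(6.508757444458974) = 13.9518594506557.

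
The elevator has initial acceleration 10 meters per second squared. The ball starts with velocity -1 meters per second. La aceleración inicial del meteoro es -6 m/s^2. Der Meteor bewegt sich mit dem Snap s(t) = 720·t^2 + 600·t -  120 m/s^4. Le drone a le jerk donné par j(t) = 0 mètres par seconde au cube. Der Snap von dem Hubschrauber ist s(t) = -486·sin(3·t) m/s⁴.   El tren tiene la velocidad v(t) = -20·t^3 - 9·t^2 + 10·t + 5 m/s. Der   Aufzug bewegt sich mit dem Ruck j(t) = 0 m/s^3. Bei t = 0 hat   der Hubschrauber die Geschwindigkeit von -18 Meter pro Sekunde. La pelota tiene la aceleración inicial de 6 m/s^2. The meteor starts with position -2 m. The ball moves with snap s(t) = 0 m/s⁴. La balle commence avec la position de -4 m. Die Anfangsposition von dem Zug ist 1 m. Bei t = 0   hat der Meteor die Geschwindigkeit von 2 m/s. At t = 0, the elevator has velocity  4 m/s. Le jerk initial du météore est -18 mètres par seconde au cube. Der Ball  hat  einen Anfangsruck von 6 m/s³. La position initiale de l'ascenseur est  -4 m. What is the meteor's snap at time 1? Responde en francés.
De l'équation du snap s(t) = 720·t^2 + 600·t - 120, nous substituons t = 1 pour obtenir s = 1200.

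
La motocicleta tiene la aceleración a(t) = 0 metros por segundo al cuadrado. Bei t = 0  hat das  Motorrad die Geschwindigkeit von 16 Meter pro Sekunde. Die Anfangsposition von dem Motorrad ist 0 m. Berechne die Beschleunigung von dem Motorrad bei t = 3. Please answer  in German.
Wir haben die Beschleunigung a(t) = 0. Durch Einsetzen von t = 3: a(3) = 0.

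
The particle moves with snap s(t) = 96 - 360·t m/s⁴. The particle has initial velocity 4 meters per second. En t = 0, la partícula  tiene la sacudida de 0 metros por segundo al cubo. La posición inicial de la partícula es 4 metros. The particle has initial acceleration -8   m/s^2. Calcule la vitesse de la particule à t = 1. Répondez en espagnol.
Para resolver esto, necesitamos tomar 3 antiderivadas de nuestra ecuación del snap s(t) = 96 - 360·t. La antiderivada del snap es la sacudida. Usando j(0) = 0, obtenemos j(t) = 12·t·(8 - 15·t). La integral de la sacudida, con a(0) = -8, da la aceleración: a(t) = -60·t^3 + 48·t^2 - 8. Tomando ∫a(t)dt y aplicando v(0) = 4, encontramos v(t) = -15·t^4 + 16·t^3 - 8·t + 4. Usando v(t) = -15·t^4 + 16·t^3 - 8·t + 4 y sustituyendo t = 1, encontramos v = -3.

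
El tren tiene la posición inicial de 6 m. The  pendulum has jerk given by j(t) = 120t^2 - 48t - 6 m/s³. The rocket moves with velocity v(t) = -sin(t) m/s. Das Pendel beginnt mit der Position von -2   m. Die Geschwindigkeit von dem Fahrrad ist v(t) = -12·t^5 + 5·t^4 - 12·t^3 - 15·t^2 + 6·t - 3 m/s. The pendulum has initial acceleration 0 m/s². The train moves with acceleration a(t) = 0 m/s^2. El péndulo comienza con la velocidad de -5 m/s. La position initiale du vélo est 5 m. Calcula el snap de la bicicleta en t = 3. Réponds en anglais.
Starting from velocity v(t) = -12·t^5 + 5·t^4 - 12·t^3 - 15·t^2 + 6·t - 3, we take 3 derivatives. Taking d/dt of v(t), we find a(t) = -60·t^4 + 20·t^3 - 36·t^2 - 30·t + 6. The derivative of acceleration gives jerk: j(t) = -240·t^3 + 60·t^2 - 72·t - 30. Differentiating jerk, we get snap: s(t) = -720·t^2 + 120·t - 72. From the given snap equation s(t) = -720·t^2 + 120·t - 72, we substitute t = 3 to get s = -6192.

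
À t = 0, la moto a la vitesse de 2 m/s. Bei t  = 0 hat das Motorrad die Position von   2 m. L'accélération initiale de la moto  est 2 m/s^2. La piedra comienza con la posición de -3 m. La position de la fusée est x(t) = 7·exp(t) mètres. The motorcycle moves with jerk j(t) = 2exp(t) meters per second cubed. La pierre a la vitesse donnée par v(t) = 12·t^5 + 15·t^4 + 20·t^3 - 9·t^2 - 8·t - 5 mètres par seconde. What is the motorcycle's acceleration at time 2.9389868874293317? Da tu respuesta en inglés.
We must find the antiderivative of our jerk equation j(t) = 2·exp(t) 1 time. Taking ∫j(t)dt and applying a(0) = 2, we find a(t) = 2·exp(t). From the given acceleration equation a(t) = 2·exp(t), we substitute t = 2.9389868874293317 to get a = 37.7933842697570.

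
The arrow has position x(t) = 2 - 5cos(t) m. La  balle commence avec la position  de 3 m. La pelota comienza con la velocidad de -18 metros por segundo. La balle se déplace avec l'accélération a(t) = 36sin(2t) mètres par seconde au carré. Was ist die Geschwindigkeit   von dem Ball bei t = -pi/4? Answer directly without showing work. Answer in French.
À t = -pi/4, v = 0.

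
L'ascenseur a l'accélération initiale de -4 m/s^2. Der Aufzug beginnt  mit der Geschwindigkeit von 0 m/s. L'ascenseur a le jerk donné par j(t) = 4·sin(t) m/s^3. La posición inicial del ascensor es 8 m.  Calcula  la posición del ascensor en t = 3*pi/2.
Para resolver esto, necesitamos tomar 3 antiderivadas de nuestra ecuación de la sacudida j(t) = 4·sin(t). La antiderivada de la sacudida es la aceleración. Usando a(0) = -4, obtenemos a(t) = -4·cos(t). Tomando ∫a(t)dt y aplicando v(0) = 0, encontramos v(t) = -4·sin(t). Tomando ∫v(t)dt y aplicando x(0) = 8, encontramos x(t) = 4·cos(t) + 4. De la ecuación de la posición x(t) = 4·cos(t) + 4, sustituimos t = 3*pi/2 para obtener x = 4.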